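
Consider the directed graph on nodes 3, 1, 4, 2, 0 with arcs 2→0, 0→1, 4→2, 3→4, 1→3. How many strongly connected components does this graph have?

1

{0, 1, 2, 3, 4} are all mutually reachable — one SCC of size 5.
That gives 1 strongly connected component.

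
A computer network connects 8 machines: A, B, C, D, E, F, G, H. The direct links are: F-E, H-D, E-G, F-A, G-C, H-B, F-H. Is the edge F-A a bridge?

Removing F-A leaves no path between F and A: the component count goes from 1 to 2. So it is a bridge.

Yes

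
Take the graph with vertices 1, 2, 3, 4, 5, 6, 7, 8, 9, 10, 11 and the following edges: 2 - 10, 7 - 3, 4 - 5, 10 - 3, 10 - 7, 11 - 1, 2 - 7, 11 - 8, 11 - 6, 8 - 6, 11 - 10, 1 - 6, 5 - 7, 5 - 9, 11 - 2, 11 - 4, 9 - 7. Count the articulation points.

1

Removing 11 increases the component count from 1 to 2, so 11 is a cut vertex.
By contrast removing 6 leaves 1 component; it is not a cut vertex. No other vertex is a cut vertex either.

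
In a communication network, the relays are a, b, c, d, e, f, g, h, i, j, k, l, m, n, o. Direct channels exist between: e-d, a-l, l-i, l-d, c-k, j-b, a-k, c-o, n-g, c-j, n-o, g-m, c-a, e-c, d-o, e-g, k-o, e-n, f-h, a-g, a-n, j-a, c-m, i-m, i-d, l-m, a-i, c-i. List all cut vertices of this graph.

Removing j increases the component count from 2 to 3, so j is a cut vertex.
By contrast removing d leaves 2 components; it is not a cut vertex. No other vertex is a cut vertex either.

j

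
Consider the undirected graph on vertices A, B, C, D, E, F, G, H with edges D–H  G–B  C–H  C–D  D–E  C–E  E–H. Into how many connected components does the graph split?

F is isolated — a component by itself.
A is isolated — a component by itself.
Starting from B we can reach B, G. That is one component of size 2.
Starting from C we can reach C, D, E, H. That is one component of size 4.
Total: 4 components.

4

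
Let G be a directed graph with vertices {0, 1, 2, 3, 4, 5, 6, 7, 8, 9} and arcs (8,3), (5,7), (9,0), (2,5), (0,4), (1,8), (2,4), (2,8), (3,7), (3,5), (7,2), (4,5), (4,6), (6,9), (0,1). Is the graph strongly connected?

From 9 we can reach every vertex (0, 1, 2, 3, 4, 5, 6, 7, 8, 9), and every vertex can reach 9 (0, 1, 2, 3, 4, 5, 6, 7, 8, 9). So the whole graph is one strongly connected component.

Yes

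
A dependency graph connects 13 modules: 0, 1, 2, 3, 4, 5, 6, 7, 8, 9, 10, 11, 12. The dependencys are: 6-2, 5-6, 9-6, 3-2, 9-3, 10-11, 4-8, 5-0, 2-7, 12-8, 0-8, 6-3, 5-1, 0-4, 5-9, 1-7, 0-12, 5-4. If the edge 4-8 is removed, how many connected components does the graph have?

4 and 8 are still connected via 4-0-8, so the component count stays at 2.

2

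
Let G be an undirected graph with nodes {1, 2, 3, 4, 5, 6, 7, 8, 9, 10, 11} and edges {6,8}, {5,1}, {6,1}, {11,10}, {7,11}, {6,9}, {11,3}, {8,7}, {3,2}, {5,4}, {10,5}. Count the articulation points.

4

Removing 3 increases the component count from 1 to 2, so 3 is a cut vertex.
Removing 5 increases the component count from 1 to 2, so 5 is a cut vertex.
Removing 6 increases the component count from 1 to 2, so 6 is a cut vertex.
Likewise 11 is a cut vertex.
By contrast removing 9 leaves 1 component; it is not a cut vertex. No other vertex is a cut vertex either.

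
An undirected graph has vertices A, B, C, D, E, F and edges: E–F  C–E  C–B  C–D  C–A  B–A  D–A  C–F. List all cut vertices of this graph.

C

Removing C increases the component count from 1 to 2, so C is a cut vertex.
By contrast removing E leaves 1 component; it is not a cut vertex. No other vertex is a cut vertex either.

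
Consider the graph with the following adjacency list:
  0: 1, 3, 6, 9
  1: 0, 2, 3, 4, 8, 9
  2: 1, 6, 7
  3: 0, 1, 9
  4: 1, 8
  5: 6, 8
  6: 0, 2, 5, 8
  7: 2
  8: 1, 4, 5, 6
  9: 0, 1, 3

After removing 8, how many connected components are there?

With 8 gone, the remaining components are: {0, 1, 2, 3, 4, 5, 6, 7, 9}.
That is 1 component.

1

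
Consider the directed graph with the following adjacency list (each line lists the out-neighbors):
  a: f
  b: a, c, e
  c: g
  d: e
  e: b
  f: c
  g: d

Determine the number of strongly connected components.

1

{a, b, c, d, e, f, g} are all mutually reachable — one SCC of size 7.
That gives 1 strongly connected component.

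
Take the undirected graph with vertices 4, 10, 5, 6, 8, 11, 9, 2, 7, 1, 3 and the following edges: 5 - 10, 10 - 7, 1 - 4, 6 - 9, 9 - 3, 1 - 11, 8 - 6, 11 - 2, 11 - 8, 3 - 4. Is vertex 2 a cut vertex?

No

Deleting 2 leaves 2 components (was 2), so 2 is not a cut vertex.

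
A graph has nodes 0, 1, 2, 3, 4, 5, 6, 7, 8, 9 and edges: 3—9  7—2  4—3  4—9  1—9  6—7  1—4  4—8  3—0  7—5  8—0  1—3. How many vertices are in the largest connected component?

6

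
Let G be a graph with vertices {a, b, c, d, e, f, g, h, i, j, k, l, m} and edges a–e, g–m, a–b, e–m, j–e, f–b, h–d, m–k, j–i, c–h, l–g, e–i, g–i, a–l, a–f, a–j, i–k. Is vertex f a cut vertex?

No

Deleting f leaves 2 components (was 2), so f is not a cut vertex.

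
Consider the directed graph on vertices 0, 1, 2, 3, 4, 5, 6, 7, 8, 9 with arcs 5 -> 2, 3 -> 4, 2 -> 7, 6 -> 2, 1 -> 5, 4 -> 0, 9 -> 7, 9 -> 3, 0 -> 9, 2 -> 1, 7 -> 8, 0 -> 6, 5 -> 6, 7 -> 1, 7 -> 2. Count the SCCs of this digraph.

{1, 2, 5, 6, 7} are all mutually reachable — one SCC of size 5.
{0, 3, 4, 9} are all mutually reachable — one SCC of size 4.
{8} is an SCC by itself.
That gives 3 strongly connected components.

3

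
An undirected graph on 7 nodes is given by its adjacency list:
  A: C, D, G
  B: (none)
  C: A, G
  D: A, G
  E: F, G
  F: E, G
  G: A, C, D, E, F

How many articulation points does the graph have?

1

Removing G increases the component count from 2 to 3, so G is a cut vertex.
By contrast removing A leaves 2 components; it is not a cut vertex. No other vertex is a cut vertex either.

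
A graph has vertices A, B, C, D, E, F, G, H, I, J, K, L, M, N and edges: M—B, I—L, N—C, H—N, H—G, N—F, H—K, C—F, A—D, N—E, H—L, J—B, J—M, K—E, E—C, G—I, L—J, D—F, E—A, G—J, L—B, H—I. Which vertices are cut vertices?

H

Removing H increases the component count from 1 to 2, so H is a cut vertex.
By contrast removing K leaves 1 component; it is not a cut vertex. No other vertex is a cut vertex either.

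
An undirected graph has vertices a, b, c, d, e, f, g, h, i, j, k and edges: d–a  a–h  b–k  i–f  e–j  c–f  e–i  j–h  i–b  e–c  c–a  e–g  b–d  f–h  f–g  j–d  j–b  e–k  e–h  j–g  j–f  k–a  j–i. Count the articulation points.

0

Removing c, for instance, still leaves 1 component. No single vertex removal increases the component count — the graph has no articulation points.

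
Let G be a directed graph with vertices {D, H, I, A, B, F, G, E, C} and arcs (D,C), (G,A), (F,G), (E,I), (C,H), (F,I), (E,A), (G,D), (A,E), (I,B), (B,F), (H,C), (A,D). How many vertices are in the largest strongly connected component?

{A, B, E, F, G, I} are all mutually reachable — one SCC of size 6.
{C, H} are all mutually reachable — one SCC of size 2.
{D} is an SCC by itself.
The largest has 6 vertices.

6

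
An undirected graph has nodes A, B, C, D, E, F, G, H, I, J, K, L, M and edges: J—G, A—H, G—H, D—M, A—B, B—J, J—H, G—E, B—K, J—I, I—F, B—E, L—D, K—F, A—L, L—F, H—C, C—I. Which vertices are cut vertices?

D, L

Removing D increases the component count from 1 to 2, so D is a cut vertex.
Removing L increases the component count from 1 to 2, so L is a cut vertex.
By contrast removing B leaves 1 component; it is not a cut vertex. No other vertex is a cut vertex either.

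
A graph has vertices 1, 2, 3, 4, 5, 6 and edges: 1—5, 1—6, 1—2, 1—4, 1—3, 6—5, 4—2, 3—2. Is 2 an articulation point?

No

Deleting 2 leaves 1 component (was 1) (its neighbors 1, 3, 4 remain connected to each other), so 2 is not a cut vertex.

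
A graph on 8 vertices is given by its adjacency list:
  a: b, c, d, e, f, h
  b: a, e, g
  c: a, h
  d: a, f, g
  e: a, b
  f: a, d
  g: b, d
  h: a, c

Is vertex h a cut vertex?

Deleting h leaves 1 component (was 1) (its neighbors a, c remain connected to each other), so h is not a cut vertex.

No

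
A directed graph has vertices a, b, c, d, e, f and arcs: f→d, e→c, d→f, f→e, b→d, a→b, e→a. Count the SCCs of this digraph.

2

{a, b, d, e, f} are all mutually reachable — one SCC of size 5.
{c} is an SCC by itself.
That gives 2 strongly connected components.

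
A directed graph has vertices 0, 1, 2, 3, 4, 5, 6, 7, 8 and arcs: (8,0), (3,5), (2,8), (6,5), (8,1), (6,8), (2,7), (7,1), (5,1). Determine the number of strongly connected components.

9

{0} is an SCC by itself.
{8} is an SCC by itself.
{4} is an SCC by itself.
{2} is an SCC by itself.
{1} is an SCC by itself.
(and 4 more singleton SCCs)
That gives 9 strongly connected components.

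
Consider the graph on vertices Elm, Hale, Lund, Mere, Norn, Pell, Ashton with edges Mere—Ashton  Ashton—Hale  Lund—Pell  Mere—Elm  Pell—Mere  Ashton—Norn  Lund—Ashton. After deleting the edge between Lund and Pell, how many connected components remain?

Lund and Pell are still connected via Lund-Ashton-Mere-Pell, so the component count stays at 1.

1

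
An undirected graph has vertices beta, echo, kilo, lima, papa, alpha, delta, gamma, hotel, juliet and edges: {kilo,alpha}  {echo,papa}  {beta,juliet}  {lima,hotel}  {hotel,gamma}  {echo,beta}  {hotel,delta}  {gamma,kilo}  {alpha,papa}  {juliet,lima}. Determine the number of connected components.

Starting from beta we can reach beta, echo, kilo, lima, papa, alpha, delta, gamma, hotel, juliet. That is one component of size 10.
Total: 1 component.

1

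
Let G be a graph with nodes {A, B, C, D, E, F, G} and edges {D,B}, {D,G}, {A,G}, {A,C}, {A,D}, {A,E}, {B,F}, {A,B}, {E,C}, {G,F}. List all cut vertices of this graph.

A

Removing A increases the component count from 1 to 2, so A is a cut vertex.
By contrast removing B leaves 1 component; it is not a cut vertex. No other vertex is a cut vertex either.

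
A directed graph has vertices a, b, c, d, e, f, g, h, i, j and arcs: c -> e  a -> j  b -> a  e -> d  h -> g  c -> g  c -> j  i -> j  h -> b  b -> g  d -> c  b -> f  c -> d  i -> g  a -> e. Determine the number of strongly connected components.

8

{c, d, e} are all mutually reachable — one SCC of size 3.
{a} is an SCC by itself.
{g} is an SCC by itself.
{j} is an SCC by itself.
{f} is an SCC by itself.
(and 3 more singleton SCCs)
That gives 8 strongly connected components.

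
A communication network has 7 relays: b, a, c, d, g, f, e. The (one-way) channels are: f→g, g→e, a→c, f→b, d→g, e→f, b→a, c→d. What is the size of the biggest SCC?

{a, b, c, d, e, f, g} are all mutually reachable — one SCC of size 7.
The largest has 7 vertices.

7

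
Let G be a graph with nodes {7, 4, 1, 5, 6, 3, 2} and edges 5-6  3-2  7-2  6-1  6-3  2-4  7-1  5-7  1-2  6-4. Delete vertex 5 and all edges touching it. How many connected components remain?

With 5 gone, the remaining components are: {1, 2, 3, 4, 6, 7}.
That is 1 component.

1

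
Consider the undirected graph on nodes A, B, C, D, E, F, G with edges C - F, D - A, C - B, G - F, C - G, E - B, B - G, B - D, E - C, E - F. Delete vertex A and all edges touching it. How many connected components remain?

With A gone, the remaining components are: {B, C, D, E, F, G}.
That is 1 component.

1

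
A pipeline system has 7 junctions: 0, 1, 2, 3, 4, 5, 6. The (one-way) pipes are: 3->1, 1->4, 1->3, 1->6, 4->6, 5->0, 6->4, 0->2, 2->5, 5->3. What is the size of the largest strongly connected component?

{0, 2, 5} are all mutually reachable — one SCC of size 3.
{1, 3} are all mutually reachable — one SCC of size 2.
{4, 6} are all mutually reachable — one SCC of size 2.
The largest has 3 vertices.

3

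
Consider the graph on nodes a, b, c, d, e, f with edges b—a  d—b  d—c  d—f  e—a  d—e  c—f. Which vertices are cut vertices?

Removing d increases the component count from 1 to 2, so d is a cut vertex.
By contrast removing a leaves 1 component; it is not a cut vertex. No other vertex is a cut vertex either.

d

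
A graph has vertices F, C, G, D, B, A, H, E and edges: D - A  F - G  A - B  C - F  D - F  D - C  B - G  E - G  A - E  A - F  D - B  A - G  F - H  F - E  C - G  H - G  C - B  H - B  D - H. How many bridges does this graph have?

0

The edges on the cycle F-H-G-F are not bridges since each lies on that cycle.
Every edge lies on some cycle, so there are no bridges.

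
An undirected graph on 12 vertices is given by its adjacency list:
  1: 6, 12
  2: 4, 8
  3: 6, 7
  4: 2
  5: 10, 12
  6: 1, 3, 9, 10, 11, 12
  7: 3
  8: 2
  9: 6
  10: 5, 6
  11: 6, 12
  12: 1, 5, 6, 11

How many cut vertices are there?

3

Removing 2 increases the component count from 2 to 3, so 2 is a cut vertex.
Removing 3 increases the component count from 2 to 3, so 3 is a cut vertex.
Removing 6 increases the component count from 2 to 4, so 6 is a cut vertex.
By contrast removing 12 leaves 2 components; it is not a cut vertex. No other vertex is a cut vertex either.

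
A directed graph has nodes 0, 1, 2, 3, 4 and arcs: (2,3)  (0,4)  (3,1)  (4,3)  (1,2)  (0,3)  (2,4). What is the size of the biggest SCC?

4

{1, 2, 3, 4} are all mutually reachable — one SCC of size 4.
{0} is an SCC by itself.
The largest has 4 vertices.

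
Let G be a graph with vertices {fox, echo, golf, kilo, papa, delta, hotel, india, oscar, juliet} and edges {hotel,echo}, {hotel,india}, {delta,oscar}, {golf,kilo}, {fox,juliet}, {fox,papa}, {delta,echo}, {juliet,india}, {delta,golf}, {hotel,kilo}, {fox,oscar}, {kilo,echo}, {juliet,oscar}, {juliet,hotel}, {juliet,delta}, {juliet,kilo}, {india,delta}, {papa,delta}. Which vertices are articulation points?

Removing fox, for instance, still leaves 1 component. No single vertex removal increases the component count — the graph has no articulation points.

none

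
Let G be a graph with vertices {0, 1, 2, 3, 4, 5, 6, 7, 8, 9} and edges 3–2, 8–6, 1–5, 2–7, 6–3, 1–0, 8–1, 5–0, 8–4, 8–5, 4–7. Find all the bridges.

none

The edges on the cycle 8-1-0-5-8 are not bridges since each lies on that cycle.
Every edge lies on some cycle, so there are no bridges.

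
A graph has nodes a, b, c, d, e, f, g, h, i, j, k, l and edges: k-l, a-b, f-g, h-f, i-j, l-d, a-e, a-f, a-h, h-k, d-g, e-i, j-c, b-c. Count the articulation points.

Removing a increases the component count from 1 to 2, so a is a cut vertex.
By contrast removing h leaves 1 component; it is not a cut vertex. No other vertex is a cut vertex either.

1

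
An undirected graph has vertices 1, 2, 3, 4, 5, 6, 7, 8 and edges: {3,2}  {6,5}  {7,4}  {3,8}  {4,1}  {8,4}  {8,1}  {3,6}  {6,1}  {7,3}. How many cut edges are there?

The edges on the cycle 7-3-8-1-4-7 are not bridges since each lies on that cycle.
But removing 2 - 3 disconnects 2 from 3; removing 5 - 6 disconnects 5 from 6 — these are bridges.
That makes 2 bridges.

2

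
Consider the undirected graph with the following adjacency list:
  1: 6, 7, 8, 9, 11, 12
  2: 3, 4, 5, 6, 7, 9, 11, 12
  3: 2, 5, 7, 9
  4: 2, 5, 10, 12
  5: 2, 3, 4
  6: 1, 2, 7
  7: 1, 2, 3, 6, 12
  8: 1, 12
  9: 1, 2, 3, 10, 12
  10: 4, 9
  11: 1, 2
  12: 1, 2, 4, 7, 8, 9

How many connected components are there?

1

Starting from 1 we can reach 1, 2, 3, 4, 5, 6, 7, 8, 9, 10, 11, 12. That is one component of size 12.
Total: 1 component.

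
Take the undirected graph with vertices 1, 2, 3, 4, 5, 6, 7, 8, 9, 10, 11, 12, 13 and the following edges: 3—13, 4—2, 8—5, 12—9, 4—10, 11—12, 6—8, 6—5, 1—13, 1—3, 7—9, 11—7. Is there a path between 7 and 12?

From 7 we can reach 7, 9, 11, 12, which includes 12.

Yes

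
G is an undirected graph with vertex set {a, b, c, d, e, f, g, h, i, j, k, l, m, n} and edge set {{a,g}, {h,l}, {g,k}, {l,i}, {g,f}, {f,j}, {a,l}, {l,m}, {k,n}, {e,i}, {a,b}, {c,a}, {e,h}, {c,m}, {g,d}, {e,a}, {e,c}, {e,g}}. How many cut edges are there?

The edges on the cycle e-c-a-l-h-e are not bridges since each lies on that cycle.
But removing b–a disconnects b from a; removing g–d disconnects g from d; removing f–g disconnects f from g; removing g–k disconnects g from k — these are bridges.
In total 6 edges are bridges.

6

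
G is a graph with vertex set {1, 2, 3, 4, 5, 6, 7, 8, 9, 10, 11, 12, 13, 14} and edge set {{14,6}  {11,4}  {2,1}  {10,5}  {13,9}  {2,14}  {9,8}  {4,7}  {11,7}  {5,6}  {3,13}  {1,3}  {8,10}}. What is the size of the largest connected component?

10

12 is isolated — a component by itself.
Starting from 4 we can reach 4, 7, 11. That is one component of size 3.
Starting from 1 we can reach 1, 2, 3, 5, 6, 8, 9, 10, 13, 14. That is one component of size 10.
The largest has 10 vertices.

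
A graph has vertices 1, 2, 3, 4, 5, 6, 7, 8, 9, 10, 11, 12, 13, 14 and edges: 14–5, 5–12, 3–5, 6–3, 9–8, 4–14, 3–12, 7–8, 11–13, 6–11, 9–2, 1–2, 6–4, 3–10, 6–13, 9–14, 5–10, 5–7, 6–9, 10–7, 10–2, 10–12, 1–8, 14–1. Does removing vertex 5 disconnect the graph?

Deleting 5 leaves 1 component (was 1) (its neighbors 3, 7, 10, 12, 14 remain connected to each other), so 5 is not a cut vertex.

No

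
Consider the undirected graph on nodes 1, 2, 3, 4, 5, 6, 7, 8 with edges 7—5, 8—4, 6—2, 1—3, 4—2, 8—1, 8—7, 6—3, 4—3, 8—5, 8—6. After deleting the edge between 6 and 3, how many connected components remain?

1

6 and 3 are still connected via 6-8-1-3, so the component count stays at 1.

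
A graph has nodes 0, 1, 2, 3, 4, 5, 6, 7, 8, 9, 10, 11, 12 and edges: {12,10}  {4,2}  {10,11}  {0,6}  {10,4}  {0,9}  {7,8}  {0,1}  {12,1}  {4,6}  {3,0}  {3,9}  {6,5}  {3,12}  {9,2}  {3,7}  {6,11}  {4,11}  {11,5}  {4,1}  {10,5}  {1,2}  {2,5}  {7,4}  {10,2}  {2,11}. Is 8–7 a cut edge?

Yes

Removing 8–7 leaves no path between 8 and 7: the component count goes from 1 to 2. So it is a bridge.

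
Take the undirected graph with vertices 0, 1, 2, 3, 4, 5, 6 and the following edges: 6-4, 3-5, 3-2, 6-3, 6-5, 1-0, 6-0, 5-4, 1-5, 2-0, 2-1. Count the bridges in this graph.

0

The edges on the cycle 2-1-0-2 are not bridges since each lies on that cycle.
Every edge lies on some cycle, so there are no bridges.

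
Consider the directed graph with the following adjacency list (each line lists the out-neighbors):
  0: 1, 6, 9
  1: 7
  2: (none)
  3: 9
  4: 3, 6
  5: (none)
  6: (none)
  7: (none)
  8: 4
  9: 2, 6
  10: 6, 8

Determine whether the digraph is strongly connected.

No

There is no directed path from 2 to 5, so the graph is not strongly connected.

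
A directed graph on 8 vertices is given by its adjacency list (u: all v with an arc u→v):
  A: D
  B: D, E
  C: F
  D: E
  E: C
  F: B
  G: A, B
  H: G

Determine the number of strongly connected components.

4

{B, C, D, E, F} are all mutually reachable — one SCC of size 5.
{A} is an SCC by itself.
{G} is an SCC by itself.
{H} is an SCC by itself.
That gives 4 strongly connected components.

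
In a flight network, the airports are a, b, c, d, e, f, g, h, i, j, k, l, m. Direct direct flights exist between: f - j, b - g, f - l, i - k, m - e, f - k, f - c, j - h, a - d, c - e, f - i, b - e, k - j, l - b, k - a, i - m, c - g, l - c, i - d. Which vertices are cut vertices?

Removing j increases the component count from 1 to 2, so j is a cut vertex.
By contrast removing a leaves 1 component; it is not a cut vertex. No other vertex is a cut vertex either.

j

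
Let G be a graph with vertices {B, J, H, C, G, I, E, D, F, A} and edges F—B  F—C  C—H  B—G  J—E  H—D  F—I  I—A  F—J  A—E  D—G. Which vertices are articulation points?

F

Removing F increases the component count from 1 to 2, so F is a cut vertex.
By contrast removing E leaves 1 component; it is not a cut vertex. No other vertex is a cut vertex either.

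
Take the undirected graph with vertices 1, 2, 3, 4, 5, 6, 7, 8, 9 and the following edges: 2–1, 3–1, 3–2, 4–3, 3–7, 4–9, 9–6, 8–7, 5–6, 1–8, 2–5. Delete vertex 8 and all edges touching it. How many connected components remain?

With 8 gone, the remaining components are: {1, 2, 3, 4, 5, 6, 7, 9}.
That is 1 component.

1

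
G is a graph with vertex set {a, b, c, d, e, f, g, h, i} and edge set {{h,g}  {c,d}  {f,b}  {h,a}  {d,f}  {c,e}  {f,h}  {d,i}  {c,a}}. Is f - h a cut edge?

After removing f - h, the path f-d-c-a-h still connects them, so the edge is not a bridge.

No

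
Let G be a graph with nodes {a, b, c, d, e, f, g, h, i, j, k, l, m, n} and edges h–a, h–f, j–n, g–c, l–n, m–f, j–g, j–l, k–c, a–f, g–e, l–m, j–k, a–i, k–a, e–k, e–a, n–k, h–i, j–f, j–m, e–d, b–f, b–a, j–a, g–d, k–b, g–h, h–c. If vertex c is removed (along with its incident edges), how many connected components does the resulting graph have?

With c gone, the remaining components are: {a, b, d, e, f, g, h, i, j, k, l, m, n}.
That is 1 component.

1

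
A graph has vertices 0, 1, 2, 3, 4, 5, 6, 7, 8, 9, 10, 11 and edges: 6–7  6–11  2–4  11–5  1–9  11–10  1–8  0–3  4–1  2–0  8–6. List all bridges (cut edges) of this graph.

0-2, 0-3, 1-4, 1-8, 1-9, 10-11, 11-5, 11-6, 2-4, 6-7, 6-8

removing 7–6 disconnects 7 from 6; removing 6–11 disconnects 6 from 11; removing 2–0 disconnects 2 from 0; removing 8–1 disconnects 8 from 1 — these are bridges.
In total 11 edges are bridges.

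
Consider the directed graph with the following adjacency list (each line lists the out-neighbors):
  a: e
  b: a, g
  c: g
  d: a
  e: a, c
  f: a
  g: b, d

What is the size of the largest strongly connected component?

6

{a, b, c, d, e, g} are all mutually reachable — one SCC of size 6.
{f} is an SCC by itself.
The largest has 6 vertices.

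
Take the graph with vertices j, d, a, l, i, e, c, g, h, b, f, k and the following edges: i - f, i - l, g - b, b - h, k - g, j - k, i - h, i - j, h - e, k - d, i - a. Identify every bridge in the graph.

The edges on the cycle i-j-k-g-b-h-i are not bridges since each lies on that cycle.
But removing k - d disconnects k from d; removing i - l disconnects i from l; removing i - a disconnects i from a; removing e - h disconnects e from h — these are bridges.
In total 5 edges are bridges.

a-i, d-k, e-h, f-i, i-l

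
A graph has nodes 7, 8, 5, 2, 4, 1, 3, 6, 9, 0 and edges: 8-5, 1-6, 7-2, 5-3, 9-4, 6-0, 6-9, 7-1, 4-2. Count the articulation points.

2

Removing 5 increases the component count from 2 to 3, so 5 is a cut vertex.
Removing 6 increases the component count from 2 to 3, so 6 is a cut vertex.
By contrast removing 8 leaves 2 components; it is not a cut vertex. No other vertex is a cut vertex either.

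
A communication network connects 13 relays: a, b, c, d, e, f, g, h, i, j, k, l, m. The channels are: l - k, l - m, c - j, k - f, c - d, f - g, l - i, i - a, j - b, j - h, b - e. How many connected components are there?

2

Starting from b we can reach b, c, d, e, h, j. That is one component of size 6.
Starting from a we can reach a, f, g, i, k, l, m. That is one component of size 7.
Total: 2 components.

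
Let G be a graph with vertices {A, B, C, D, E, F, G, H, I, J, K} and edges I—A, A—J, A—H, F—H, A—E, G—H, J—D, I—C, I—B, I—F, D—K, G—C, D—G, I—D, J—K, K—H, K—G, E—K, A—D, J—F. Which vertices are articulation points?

Removing I increases the component count from 1 to 2, so I is a cut vertex.
By contrast removing D leaves 1 component; it is not a cut vertex. No other vertex is a cut vertex either.

I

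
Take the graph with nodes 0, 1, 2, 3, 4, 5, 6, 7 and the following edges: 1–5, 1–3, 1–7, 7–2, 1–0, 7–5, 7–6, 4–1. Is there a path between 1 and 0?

Yes

From 1 we can reach 0, 1, 2, 3, 4, 5, 6, 7, which includes 0.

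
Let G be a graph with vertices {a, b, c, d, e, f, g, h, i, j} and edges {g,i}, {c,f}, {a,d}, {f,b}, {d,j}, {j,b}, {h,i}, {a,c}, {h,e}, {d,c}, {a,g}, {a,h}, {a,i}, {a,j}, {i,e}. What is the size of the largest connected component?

10

Starting from a we can reach a, b, c, d, e, f, g, h, i, j. That is one component of size 10.
The largest has 10 vertices.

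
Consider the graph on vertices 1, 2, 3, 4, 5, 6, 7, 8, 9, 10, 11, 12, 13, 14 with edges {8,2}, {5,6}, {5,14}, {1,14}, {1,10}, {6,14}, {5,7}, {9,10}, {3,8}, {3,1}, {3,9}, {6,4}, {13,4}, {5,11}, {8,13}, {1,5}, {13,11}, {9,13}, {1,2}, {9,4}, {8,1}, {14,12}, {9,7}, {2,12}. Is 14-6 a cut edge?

No

After removing 14-6, the path 14-5-6 still connects them, so the edge is not a bridge.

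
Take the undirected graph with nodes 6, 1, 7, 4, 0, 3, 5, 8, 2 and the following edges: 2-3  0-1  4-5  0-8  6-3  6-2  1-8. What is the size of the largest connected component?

7 is isolated — a component by itself.
Starting from 4 we can reach 4, 5. That is one component of size 2.
Starting from 0 we can reach 0, 1, 8. That is one component of size 3.
Starting from 2 we can reach 2, 3, 6. That is one component of size 3.
The largest has 3 vertices.

3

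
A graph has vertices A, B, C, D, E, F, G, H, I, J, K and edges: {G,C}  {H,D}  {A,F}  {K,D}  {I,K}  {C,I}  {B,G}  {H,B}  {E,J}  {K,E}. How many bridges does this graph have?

3

The edges on the cycle H-B-G-C-I-K-D-H are not bridges since each lies on that cycle.
But removing A—F disconnects A from F; removing K—E disconnects K from E; removing J—E disconnects J from E — these are bridges.
That makes 3 bridges.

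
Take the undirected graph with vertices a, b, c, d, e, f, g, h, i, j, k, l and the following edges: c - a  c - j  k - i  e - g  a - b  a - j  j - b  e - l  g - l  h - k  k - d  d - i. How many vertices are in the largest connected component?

4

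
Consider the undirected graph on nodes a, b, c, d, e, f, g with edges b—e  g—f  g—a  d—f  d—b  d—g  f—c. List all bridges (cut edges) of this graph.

a-g, b-d, b-e, c-f

The edges on the cycle d-g-f-d are not bridges since each lies on that cycle.
But removing g—a disconnects g from a; removing f—c disconnects f from c; removing b—e disconnects b from e; removing d—b disconnects d from b — these are bridges.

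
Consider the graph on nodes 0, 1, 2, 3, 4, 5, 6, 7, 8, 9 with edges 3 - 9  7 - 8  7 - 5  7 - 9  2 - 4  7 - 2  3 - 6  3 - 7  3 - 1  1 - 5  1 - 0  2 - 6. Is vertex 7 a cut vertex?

Yes

Deleting 7 raises the number of components from 1 to 2, so 7 is a cut vertex.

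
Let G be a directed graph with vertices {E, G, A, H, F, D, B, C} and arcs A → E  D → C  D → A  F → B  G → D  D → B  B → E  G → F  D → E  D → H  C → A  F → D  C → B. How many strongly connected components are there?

{B} is an SCC by itself.
{H} is an SCC by itself.
{G} is an SCC by itself.
{F} is an SCC by itself.
{A} is an SCC by itself.
(and 3 more singleton SCCs)
That gives 8 strongly connected components.

8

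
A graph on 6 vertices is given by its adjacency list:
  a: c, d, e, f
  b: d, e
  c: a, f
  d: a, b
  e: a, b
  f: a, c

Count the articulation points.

1

Removing a increases the component count from 1 to 2, so a is a cut vertex.
By contrast removing c leaves 1 component; it is not a cut vertex. No other vertex is a cut vertex either.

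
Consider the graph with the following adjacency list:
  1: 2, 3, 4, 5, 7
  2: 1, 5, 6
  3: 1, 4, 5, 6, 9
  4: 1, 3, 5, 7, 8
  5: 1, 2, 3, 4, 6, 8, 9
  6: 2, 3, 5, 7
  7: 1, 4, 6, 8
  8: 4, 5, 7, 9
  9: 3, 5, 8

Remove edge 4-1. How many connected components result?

4 and 1 are still connected via 4-3-1, so the component count stays at 1.

1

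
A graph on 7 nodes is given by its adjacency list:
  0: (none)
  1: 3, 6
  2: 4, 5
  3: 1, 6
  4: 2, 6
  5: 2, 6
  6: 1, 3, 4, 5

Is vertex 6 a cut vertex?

Deleting 6 raises the number of components from 2 to 3, so 6 is a cut vertex.

Yes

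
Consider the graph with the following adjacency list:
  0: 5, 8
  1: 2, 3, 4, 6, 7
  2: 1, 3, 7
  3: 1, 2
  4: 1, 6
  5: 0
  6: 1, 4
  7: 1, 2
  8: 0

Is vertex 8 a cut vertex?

No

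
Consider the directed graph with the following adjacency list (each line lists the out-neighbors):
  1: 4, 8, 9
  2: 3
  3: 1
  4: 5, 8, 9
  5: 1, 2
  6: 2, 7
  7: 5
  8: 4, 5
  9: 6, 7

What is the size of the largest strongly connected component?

9

{1, 2, 3, 4, 5, 6, 7, 8, 9} are all mutually reachable — one SCC of size 9.
The largest has 9 vertices.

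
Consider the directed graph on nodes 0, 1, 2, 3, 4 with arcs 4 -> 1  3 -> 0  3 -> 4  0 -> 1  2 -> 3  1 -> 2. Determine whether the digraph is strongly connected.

From 0 we can reach every vertex (0, 1, 2, 3, 4), and every vertex can reach 0 (0, 1, 2, 3, 4). So the whole graph is one strongly connected component.

Yes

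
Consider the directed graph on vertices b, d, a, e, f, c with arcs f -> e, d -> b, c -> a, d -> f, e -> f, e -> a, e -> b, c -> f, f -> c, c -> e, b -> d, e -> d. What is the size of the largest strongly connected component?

{b, c, d, e, f} are all mutually reachable — one SCC of size 5.
{a} is an SCC by itself.
The largest has 5 vertices.

5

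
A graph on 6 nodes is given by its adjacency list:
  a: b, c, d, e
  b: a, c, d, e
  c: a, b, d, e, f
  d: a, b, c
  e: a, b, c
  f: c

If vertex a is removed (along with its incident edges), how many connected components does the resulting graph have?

1

With a gone, the remaining components are: {b, c, d, e, f}.
That is 1 component.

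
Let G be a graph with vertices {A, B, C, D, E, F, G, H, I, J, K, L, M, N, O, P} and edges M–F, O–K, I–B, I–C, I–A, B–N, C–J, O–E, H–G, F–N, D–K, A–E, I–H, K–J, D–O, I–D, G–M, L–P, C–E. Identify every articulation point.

I

Removing I increases the component count from 2 to 3, so I is a cut vertex.
By contrast removing H leaves 2 components; it is not a cut vertex. No other vertex is a cut vertex either.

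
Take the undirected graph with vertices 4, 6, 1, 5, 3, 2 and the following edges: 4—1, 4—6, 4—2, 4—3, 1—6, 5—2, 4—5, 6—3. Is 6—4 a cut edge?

No

After removing 6—4, the path 6-1-4 still connects them, so the edge is not a bridge.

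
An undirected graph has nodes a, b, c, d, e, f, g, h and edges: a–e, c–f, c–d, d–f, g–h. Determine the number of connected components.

4

b is isolated — a component by itself.
Starting from a we can reach a, e. That is one component of size 2.
Starting from g we can reach g, h. That is one component of size 2.
Starting from c we can reach c, d, f. That is one component of size 3.
Total: 4 components.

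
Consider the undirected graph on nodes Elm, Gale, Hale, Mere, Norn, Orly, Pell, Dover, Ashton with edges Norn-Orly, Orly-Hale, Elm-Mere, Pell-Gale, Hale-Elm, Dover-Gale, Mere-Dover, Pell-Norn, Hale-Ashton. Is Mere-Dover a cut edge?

After removing Mere-Dover, the path Mere-Elm-Hale-Orly-Norn-Pell-Gale-Dover still connects them, so the edge is not a bridge.

No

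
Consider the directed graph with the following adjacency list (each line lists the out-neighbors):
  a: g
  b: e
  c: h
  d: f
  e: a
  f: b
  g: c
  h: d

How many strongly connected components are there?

1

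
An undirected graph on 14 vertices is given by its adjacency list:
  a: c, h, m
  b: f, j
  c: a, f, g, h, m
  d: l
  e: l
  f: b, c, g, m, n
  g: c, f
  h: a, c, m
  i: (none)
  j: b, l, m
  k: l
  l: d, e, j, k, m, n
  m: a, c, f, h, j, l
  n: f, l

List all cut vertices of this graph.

Removing l increases the component count from 2 to 5, so l is a cut vertex.
By contrast removing k leaves 2 components; it is not a cut vertex. No other vertex is a cut vertex either.

l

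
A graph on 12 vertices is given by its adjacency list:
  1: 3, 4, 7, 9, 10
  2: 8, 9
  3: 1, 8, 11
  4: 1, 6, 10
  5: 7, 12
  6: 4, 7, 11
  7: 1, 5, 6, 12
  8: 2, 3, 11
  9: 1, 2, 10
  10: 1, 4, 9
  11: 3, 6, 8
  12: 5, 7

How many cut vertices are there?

1

Removing 7 increases the component count from 1 to 2, so 7 is a cut vertex.
By contrast removing 3 leaves 1 component; it is not a cut vertex. No other vertex is a cut vertex either.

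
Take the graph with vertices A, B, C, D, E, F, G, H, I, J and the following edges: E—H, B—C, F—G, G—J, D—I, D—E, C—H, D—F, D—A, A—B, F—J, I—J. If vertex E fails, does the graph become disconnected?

No

Deleting E leaves 1 component (was 1) (its neighbors D, H remain connected to each other), so E is not a cut vertex.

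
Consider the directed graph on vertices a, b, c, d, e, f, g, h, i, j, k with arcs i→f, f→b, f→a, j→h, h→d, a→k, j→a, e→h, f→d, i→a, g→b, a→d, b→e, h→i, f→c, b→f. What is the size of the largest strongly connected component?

5

{b, e, f, h, i} are all mutually reachable — one SCC of size 5.
{a} is an SCC by itself.
{c} is an SCC by itself.
{d} is an SCC by itself.
{j} is an SCC by itself.
(and 2 more singleton SCCs)
The largest has 5 vertices.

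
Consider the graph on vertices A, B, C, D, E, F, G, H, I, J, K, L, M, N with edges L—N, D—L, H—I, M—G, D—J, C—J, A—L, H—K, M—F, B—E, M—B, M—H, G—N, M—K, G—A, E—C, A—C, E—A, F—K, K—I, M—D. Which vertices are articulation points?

Removing M increases the component count from 1 to 2, so M is a cut vertex.
By contrast removing F leaves 1 component; it is not a cut vertex. No other vertex is a cut vertex either.

M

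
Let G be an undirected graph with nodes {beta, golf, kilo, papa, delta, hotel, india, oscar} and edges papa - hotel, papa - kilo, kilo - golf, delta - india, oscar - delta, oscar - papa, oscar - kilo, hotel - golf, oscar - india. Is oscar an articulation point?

Yes

Deleting oscar raises the number of components from 2 to 3, so oscar is a cut vertex.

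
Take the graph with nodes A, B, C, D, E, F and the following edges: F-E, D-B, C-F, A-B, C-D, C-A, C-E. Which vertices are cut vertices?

C

Removing C increases the component count from 1 to 2, so C is a cut vertex.
By contrast removing E leaves 1 component; it is not a cut vertex. No other vertex is a cut vertex either.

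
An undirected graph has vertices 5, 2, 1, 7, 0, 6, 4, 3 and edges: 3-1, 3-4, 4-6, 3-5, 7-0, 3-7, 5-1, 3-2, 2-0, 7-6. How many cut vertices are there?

Removing 3 increases the component count from 1 to 2, so 3 is a cut vertex.
By contrast removing 6 leaves 1 component; it is not a cut vertex. No other vertex is a cut vertex either.

1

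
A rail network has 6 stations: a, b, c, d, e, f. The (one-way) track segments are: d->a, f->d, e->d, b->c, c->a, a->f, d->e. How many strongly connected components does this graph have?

3

{a, d, e, f} are all mutually reachable — one SCC of size 4.
{c} is an SCC by itself.
{b} is an SCC by itself.
That gives 3 strongly connected components.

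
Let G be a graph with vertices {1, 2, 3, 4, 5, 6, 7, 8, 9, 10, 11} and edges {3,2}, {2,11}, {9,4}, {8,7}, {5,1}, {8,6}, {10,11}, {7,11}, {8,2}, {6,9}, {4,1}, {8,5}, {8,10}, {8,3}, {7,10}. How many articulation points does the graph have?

1

Removing 8 increases the component count from 1 to 2, so 8 is a cut vertex.
By contrast removing 4 leaves 1 component; it is not a cut vertex. No other vertex is a cut vertex either.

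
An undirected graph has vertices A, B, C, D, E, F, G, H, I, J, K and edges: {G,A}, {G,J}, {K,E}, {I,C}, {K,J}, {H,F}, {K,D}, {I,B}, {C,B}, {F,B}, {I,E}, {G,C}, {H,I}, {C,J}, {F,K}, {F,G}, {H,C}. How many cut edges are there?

The edges on the cycle G-C-J-G are not bridges since each lies on that cycle.
But removing G–A disconnects G from A; removing K–D disconnects K from D — these are bridges.
That makes 2 bridges.

2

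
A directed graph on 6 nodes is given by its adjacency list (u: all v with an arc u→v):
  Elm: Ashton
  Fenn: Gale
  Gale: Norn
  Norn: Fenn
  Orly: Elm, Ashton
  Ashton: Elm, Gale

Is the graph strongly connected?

There is no directed path from Ashton to Orly, so the graph is not strongly connected.

No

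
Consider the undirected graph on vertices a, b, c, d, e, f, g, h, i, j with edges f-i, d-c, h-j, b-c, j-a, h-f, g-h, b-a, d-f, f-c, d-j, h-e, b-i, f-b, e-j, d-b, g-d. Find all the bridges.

none

The edges on the cycle g-h-e-j-a-b-d-g are not bridges since each lies on that cycle.
Every edge lies on some cycle, so there are no bridges.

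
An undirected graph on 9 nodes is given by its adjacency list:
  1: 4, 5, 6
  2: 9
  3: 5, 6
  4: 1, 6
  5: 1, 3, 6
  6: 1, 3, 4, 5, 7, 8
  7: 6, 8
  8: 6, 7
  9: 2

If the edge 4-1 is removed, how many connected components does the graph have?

2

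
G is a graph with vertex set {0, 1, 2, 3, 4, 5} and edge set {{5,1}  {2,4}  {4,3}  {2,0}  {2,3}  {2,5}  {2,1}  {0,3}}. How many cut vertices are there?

Removing 2 increases the component count from 1 to 2, so 2 is a cut vertex.
By contrast removing 5 leaves 1 component; it is not a cut vertex. No other vertex is a cut vertex either.

1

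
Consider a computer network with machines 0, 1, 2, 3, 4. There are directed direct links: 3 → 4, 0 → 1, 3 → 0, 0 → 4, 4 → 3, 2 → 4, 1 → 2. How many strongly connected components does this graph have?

{0, 1, 2, 3, 4} are all mutually reachable — one SCC of size 5.
That gives 1 strongly connected component.

1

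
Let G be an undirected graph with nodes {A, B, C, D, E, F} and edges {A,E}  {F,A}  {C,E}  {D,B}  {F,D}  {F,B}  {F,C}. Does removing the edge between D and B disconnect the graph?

After removing D—B, the path D-F-B still connects them, so the edge is not a bridge.

No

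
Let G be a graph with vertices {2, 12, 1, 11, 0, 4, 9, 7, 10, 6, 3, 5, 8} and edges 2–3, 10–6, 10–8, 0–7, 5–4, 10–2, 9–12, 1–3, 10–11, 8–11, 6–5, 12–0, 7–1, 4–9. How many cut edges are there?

0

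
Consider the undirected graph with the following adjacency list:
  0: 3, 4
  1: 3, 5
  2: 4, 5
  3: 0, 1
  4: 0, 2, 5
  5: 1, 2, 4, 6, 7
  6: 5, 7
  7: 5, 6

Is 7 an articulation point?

Deleting 7 leaves 1 component (was 1) (its neighbors 5, 6 remain connected to each other), so 7 is not a cut vertex.

No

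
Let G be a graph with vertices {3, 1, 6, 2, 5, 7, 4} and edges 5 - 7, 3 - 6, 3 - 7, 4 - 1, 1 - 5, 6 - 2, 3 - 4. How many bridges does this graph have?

2

The edges on the cycle 3-4-1-5-7-3 are not bridges since each lies on that cycle.
But removing 6 - 2 disconnects 6 from 2; removing 3 - 6 disconnects 3 from 6 — these are bridges.
That makes 2 bridges.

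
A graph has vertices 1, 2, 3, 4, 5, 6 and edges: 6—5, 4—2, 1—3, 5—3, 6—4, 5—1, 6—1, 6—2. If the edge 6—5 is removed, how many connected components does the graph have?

1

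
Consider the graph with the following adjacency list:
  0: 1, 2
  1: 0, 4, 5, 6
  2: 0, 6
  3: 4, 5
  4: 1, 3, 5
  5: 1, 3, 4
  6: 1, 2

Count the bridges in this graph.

0

The edges on the cycle 1-0-2-6-1 are not bridges since each lies on that cycle.
Every edge lies on some cycle, so there are no bridges.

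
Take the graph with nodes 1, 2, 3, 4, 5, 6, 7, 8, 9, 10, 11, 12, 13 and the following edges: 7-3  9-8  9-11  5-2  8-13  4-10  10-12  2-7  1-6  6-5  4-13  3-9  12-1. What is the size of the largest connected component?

13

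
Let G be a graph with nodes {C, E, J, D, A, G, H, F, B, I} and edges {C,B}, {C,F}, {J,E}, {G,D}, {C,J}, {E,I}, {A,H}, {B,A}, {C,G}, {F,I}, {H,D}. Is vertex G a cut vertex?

No

Deleting G leaves 1 component (was 1) (its neighbors C, D remain connected to each other), so G is not a cut vertex.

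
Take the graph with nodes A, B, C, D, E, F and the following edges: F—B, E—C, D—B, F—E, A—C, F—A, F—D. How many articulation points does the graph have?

Removing F increases the component count from 1 to 2, so F is a cut vertex.
By contrast removing E leaves 1 component; it is not a cut vertex. No other vertex is a cut vertex either.

1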